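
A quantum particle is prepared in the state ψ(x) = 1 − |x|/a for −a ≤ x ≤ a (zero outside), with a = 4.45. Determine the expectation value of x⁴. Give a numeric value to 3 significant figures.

11.2

⟨x⁴⟩ = ∫ x⁴·|ψ|² dx / ∫|ψ|² dx (integrals over the domain).
ψ is even, so ∫ over [−a, a] = 2∫₀ᵃ with ψ = 1 − x/a there: ∫₀ᵃ (1 − x/a)² dx = a/3, ∫₀ᵃ x²(1 − x/a)² dx = a³/30, ∫₀ᵃ x⁴(1 − x/a)² dx = a⁵/105.
State is unnormalized: ∫|ψ|² dx = 2.9667, and ∫ψ*·x⁴·ψ dx = 33.238, so ⟨x⁴⟩ = 33.238 / 2.9667.
⟨x⁴⟩ = 11.204.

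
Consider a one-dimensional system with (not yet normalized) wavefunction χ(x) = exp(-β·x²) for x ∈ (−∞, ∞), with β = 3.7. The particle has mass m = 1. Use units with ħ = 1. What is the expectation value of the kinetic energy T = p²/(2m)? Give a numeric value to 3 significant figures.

1.85

T = −(ħ²/2m) d²/dx², so ⟨T⟩ = −(ħ²/2m) ∫ χ*·χ'' dx / ∫|χ|² dx; with m = 1.
Gaussian moments: ∫x^(2j)·e^(−2βx²) dx = (2j−1)!!/(4β)^j · √(π/(2β)), odd powers integrate to 0; here √(π/(2β)) = 0.65157. Derivatives: d/dx e^(−βx²) = −2βx·e^(−βx²), d²/dx² e^(−βx²) = (4β²x² − 2β)·e^(−βx²).
State is unnormalized: ∫|χ|² dx = 0.65157, and ∫χ*·(−ħ²/2m · χ'') dx = 1.2054, so ⟨T⟩ = 1.2054 / 0.65157.
⟨T⟩ = 1.8500.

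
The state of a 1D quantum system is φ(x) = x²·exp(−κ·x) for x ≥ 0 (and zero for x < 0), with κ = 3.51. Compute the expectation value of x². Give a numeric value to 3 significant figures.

⟨x²⟩ = ∫ x²·|φ|² dx / ∫|φ|² dx (integrals over the domain).
Every integrand reduces to terms xʲ·e^(−2κx) on [0, ∞); use ∫₀^∞ xʲ·e^(−2κx) dx = j!/(2κ)^(j+1).
State is unnormalized: ∫|φ|² dx = 0.0014078, and ∫φ*·x²·φ dx = 0.00085698, so ⟨x²⟩ = 0.00085698 / 0.0014078.
⟨x²⟩ = 0.60876.

0.609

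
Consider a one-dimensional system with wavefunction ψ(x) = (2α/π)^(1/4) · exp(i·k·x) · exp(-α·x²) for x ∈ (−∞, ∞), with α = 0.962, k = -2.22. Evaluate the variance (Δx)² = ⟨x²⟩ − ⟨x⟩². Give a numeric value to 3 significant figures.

Compute ⟨x⟩ and ⟨x²⟩ separately, then (Δx)² = ⟨x²⟩ − ⟨x⟩².
Gaussian moments: ∫x^(2j)·e^(−2αx²) dx = (2j−1)!!/(4α)^j · √(π/(2α)), odd powers integrate to 0; here √(π/(2α)) = 1.2778.
⟨x⟩ = 0.0000 and ⟨x²⟩ = 0.25988.
(Δx)² = 0.25988 − (0.0000)² = 0.25988.

0.260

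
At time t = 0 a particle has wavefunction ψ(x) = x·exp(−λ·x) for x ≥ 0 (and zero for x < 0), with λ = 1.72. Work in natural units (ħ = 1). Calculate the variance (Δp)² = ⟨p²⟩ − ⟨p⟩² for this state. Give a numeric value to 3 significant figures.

2.96

Compute ⟨p⟩ and ⟨p²⟩ separately; (Δp)² = ⟨p²⟩ − ⟨p⟩².
Differentiate x·exp(−λ·x) with the product rule; every integrand then reduces to terms xʲ·e^(−2λx) on [0, ∞), with ∫₀^∞ xʲ·e^(−2λx) dx = j!/(2λ)^(j+1).
Normalization: ∫|ψ|² dx = 0.049131.
⟨p⟩ = 0.0000 and ⟨p²⟩ = 2.9584.
(Δp)² = 2.9584 − (0.0000)² = 2.9584.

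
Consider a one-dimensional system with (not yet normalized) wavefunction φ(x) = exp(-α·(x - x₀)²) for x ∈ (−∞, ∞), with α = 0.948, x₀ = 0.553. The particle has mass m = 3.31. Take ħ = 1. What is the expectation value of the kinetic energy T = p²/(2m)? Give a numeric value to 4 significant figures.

T = −(ħ²/2m) d²/dx², so ⟨T⟩ = −(ħ²/2m) ∫ φ*·φ'' dx / ∫|φ|² dx; with m = 3.31.
Gaussian moments (u = x − x₀): ∫u^(2j)·e^(−2αu²) du = (2j−1)!!/(4α)^j · √(π/(2α)), odd powers integrate to 0; here √(π/(2α)) = 1.2872. Derivatives: d/dx e^(−αu²) = −2αu·e^(−αu²), d²/dx² e^(−αu²) = (4α²u² − 2α)·e^(−αu²).
State is unnormalized: ∫|φ|² dx = 1.2872, and ∫φ*·(−ħ²/2m · φ'') dx = 0.18433, so ⟨T⟩ = 0.18433 / 1.2872.
⟨T⟩ = 0.14320.

0.1432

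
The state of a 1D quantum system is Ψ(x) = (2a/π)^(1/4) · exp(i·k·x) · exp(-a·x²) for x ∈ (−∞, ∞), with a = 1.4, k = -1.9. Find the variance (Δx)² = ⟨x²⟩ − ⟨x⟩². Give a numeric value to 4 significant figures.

Compute ⟨x⟩ and ⟨x²⟩ separately, then (Δx)² = ⟨x²⟩ − ⟨x⟩².
Gaussian moments: ∫x^(2j)·e^(−2ax²) dx = (2j−1)!!/(4a)^j · √(π/(2a)), odd powers integrate to 0; here √(π/(2a)) = 1.0592.
⟨x⟩ = 0.0000 and ⟨x²⟩ = 0.17857.
(Δx)² = 0.17857 − (0.0000)² = 0.17857.

0.1786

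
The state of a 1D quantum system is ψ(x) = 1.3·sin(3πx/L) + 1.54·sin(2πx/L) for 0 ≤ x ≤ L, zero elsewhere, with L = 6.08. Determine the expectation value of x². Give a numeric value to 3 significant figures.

4.87

⟨x²⟩ = ∫ x²·|ψ|² dx / ∫|ψ|² dx (integrals over the domain).
On 0 ≤ x ≤ L (j ≠ l): ∫sin²(jπx/L) dx = L/2, ∫sin(jπx/L)·sin(lπx/L) dx = 0; diagonal moments ∫x·sin²(jπx/L) dx = L²/4, ∫x²·sin²(jπx/L) dx = L³·(1/6 − 1/(4j²π²)); cross terms ∫x·sin(jπx/L)·sin(lπx/L) dx = 0 for j + l even and −4jlL²/(π²(j² − l²)²) for j + l odd, ∫x²·sin(jπx/L)·sin(lπx/L) dx = (−1)^(j+l)·4jlL³/(π²(j² − l²)²); higher powers the same way via product-to-sum and parts.
State is unnormalized: ∫|ψ|² dx = 12.347, and ∫ψ*·x²·ψ dx = 60.166, so ⟨x²⟩ = 60.166 / 12.347.
⟨x²⟩ = 4.8728.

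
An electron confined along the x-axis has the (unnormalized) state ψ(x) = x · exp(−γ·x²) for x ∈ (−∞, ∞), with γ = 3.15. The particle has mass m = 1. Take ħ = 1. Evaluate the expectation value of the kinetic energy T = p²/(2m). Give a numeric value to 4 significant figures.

4.725

T = −(ħ²/2m) d²/dx², so ⟨T⟩ = −(ħ²/2m) ∫ ψ*·ψ'' dx / ∫|ψ|² dx; with m = 1.
Expand each integrand as polynomial × e^(−2γx²) and use ∫x^(2j)·e^(−2γx²) dx = (2j−1)!!/(4γ)^j · √(π/(2γ)), odd powers → 0; here √(π/(2γ)) = 0.70616. Differentiate with the product rule, d/dx e^(−γx²) = −2γx·e^(−γx²).
State is unnormalized: ∫|ψ|² dx = 0.056045, and ∫ψ*·(−ħ²/2m · ψ'') dx = 0.26481, so ⟨T⟩ = 0.26481 / 0.056045.
⟨T⟩ = 4.7250.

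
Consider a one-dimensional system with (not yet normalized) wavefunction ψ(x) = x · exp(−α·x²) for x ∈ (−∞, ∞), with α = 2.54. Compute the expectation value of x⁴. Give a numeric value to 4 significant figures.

⟨x⁴⟩ = ∫ x⁴·|ψ|² dx / ∫|ψ|² dx (integrals over the domain).
Expand each integrand as polynomial × e^(−2αx²) and use ∫x^(2j)·e^(−2αx²) dx = (2j−1)!!/(4α)^j · √(π/(2α)), odd powers → 0; here √(π/(2α)) = 0.78640.
State is unnormalized: ∫|ψ|² dx = 0.077401, and ∫ψ*·x⁴·ψ dx = 0.011247, so ⟨x⁴⟩ = 0.011247 / 0.077401.
⟨x⁴⟩ = 0.14531.

0.1453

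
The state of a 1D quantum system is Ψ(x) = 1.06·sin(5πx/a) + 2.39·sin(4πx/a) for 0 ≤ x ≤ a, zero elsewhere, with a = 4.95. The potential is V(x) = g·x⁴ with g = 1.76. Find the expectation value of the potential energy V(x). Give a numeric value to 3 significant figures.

84.5

⟨V⟩ = ∫ V(x)·|Ψ|² dx / ∫|Ψ|² dx.
On 0 ≤ x ≤ a (j ≠ l): ∫sin²(jπx/a) dx = a/2, ∫sin(jπx/a)·sin(lπx/a) dx = 0; diagonal moments ∫x·sin²(jπx/a) dx = a²/4, ∫x²·sin²(jπx/a) dx = a³·(1/6 − 1/(4j²π²)); cross terms ∫x·sin(jπx/a)·sin(lπx/a) dx = 0 for j + l even and −4jla²/(π²(j² − l²)²) for j + l odd, ∫x²·sin(jπx/a)·sin(lπx/a) dx = (−1)^(j+l)·4jla³/(π²(j² − l²)²); higher powers the same way via product-to-sum and parts.
State is unnormalized: ∫|Ψ|² dx = 16.918, and ∫Ψ*·V(x)·Ψ dx = 1430.1, so ⟨V⟩ = 1430.1 / 16.918.
⟨V⟩ = 84.528.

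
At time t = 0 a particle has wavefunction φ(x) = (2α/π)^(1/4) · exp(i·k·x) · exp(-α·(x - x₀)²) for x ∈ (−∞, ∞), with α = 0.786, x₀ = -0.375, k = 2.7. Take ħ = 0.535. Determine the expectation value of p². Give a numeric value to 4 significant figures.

2.312

p² φ = −ħ² d²φ/dx²; ⟨p²⟩ = −ħ² ∫ φ*·φ'' dx.
Gaussian moments (u = x − x₀): ∫u^(2j)·e^(−2αu²) du = (2j−1)!!/(4α)^j · √(π/(2α)), odd powers integrate to 0; here √(π/(2α)) = 1.4137. Derivatives: φ′ = (ik − 2αu)·φ, φ″ = ((ik − 2αu)² − 2α)·φ; the odd-in-u pieces drop out.
⟨p²⟩ = 2.3116.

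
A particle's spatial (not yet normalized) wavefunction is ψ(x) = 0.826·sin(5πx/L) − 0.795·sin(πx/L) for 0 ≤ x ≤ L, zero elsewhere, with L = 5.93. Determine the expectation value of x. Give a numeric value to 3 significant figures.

2.97

⟨x⟩ = ∫ x·|ψ|² dx / ∫|ψ|² dx (integrals over the domain).
On 0 ≤ x ≤ L (j ≠ l): ∫sin²(jπx/L) dx = L/2, ∫sin(jπx/L)·sin(lπx/L) dx = 0; diagonal moments ∫x·sin²(jπx/L) dx = L²/4, ∫x²·sin²(jπx/L) dx = L³·(1/6 − 1/(4j²π²)); cross terms ∫x·sin(jπx/L)·sin(lπx/L) dx = 0 for j + l even and −4jlL²/(π²(j² − l²)²) for j + l odd, ∫x²·sin(jπx/L)·sin(lπx/L) dx = (−1)^(j+l)·4jlL³/(π²(j² − l²)²); higher powers the same way via product-to-sum and parts.
State is unnormalized: ∫|ψ|² dx = 3.8969, and ∫ψ*·x·ψ dx = 11.554, so ⟨x⟩ = 11.554 / 3.8969.
⟨x⟩ = 2.9650.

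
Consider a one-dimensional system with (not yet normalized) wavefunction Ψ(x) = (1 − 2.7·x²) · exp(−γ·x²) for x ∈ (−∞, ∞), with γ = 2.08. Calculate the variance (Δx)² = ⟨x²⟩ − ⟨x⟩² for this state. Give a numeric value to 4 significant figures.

Compute ⟨x⟩ and ⟨x²⟩ separately, then (Δx)² = ⟨x²⟩ − ⟨x⟩².
Expand each integrand as polynomial × e^(−2γx²) and use ∫x^(2j)·e^(−2γx²) dx = (2j−1)!!/(4γ)^j · √(π/(2γ)), odd powers → 0; here √(π/(2γ)) = 0.86902.
Normalization: ∫|Ψ|² dx = 0.57955.
⟨x⟩ = 0.0000 and ⟨x²⟩ = 0.11401.
(Δx)² = 0.11401 − (0.0000)² = 0.11401.

0.1140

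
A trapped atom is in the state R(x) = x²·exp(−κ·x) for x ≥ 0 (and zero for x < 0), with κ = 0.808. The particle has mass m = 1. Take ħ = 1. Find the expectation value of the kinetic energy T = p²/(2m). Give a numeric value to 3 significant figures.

0.109

T = −(ħ²/2m) d²/dx², so ⟨T⟩ = −(ħ²/2m) ∫ R*·R'' dx / ∫|R|² dx; with m = 1.
Differentiate x²·exp(−κ·x) with the product rule; every integrand then reduces to terms xʲ·e^(−2κx) on [0, ∞), with ∫₀^∞ xʲ·e^(−2κx) dx = j!/(2κ)^(j+1).
State is unnormalized: ∫|R|² dx = 2.1777, and ∫R*·(−ħ²/2m · R'') dx = 0.23696, so ⟨T⟩ = 0.23696 / 2.1777.
⟨T⟩ = 0.10881.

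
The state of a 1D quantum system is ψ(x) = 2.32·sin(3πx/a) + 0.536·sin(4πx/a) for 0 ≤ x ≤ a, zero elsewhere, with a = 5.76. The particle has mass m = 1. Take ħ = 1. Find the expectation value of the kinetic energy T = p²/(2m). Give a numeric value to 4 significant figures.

1.391

T = −(ħ²/2m) d²/dx², so ⟨T⟩ = −(ħ²/2m) ∫ ψ*·ψ'' dx / ∫|ψ|² dx; with m = 1.
d²/dx² sin(jπx/a) = −(jπ/a)²·sin(jπx/a); on 0 ≤ x ≤ a, ∫sin²(jπx/a) dx = a/2 and ∫sin(jπx/a)·sin(lπx/a) dx = 0 for j ≠ l, so only diagonal terms survive in ∫|ψ|² and ∫ψ·ψ″; ∫ψ·ψ′ dx = [ψ²/2] between the walls = 0.
State is unnormalized: ∫|ψ|² dx = 16.329, and ∫ψ*·(−ħ²/2m · ψ'') dx = 22.720, so ⟨T⟩ = 22.720 / 16.329.
⟨T⟩ = 1.3914.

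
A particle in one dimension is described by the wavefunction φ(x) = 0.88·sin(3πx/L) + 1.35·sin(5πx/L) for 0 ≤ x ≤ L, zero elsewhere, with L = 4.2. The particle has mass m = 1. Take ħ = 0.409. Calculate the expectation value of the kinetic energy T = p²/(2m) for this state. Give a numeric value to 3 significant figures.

0.947

T = −(ħ²/2m) d²/dx², so ⟨T⟩ = −(ħ²/2m) ∫ φ*·φ'' dx / ∫|φ|² dx; with m = 1.
d²/dx² sin(jπx/L) = −(jπ/L)²·sin(jπx/L); on 0 ≤ x ≤ L, ∫sin²(jπx/L) dx = L/2 and ∫sin(jπx/L)·sin(lπx/L) dx = 0 for j ≠ l, so only diagonal terms survive in ∫|φ|² and ∫φ·φ″; ∫φ·φ′ dx = [φ²/2] between the walls = 0.
State is unnormalized: ∫|φ|² dx = 5.4535, and ∫φ*·(−ħ²/2m · φ'') dx = 5.1625, so ⟨T⟩ = 5.1625 / 5.4535.
⟨T⟩ = 0.94665.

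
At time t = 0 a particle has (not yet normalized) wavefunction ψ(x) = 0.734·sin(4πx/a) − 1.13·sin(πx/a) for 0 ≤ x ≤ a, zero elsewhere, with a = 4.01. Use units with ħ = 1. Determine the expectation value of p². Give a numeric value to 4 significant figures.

3.346

p² ψ = −ħ² d²ψ/dx²; ⟨p²⟩ = −ħ² ∫ ψ*·ψ'' dx / ∫|ψ|² dx.
d²/dx² sin(jπx/a) = −(jπ/a)²·sin(jπx/a); on 0 ≤ x ≤ a, ∫sin²(jπx/a) dx = a/2 and ∫sin(jπx/a)·sin(lπx/a) dx = 0 for j ≠ l, so only diagonal terms survive in ∫|ψ|² and ∫ψ·ψ″; ∫ψ·ψ′ dx = [ψ²/2] between the walls = 0.
State is unnormalized: ∫|ψ|² dx = 3.6404, and ∫ψ*·(−ħ² ψ'') dx = 12.179, so ⟨p²⟩ = 12.179 / 3.6404.
⟨p²⟩ = 3.3457.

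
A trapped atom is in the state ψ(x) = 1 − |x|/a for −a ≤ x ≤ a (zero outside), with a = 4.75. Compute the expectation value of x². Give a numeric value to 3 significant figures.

2.26

⟨x²⟩ = ∫ x²·|ψ|² dx / ∫|ψ|² dx (integrals over the domain).
ψ is even, so ∫ over [−a, a] = 2∫₀ᵃ with ψ = 1 − x/a there: ∫₀ᵃ (1 − x/a)² dx = a/3, ∫₀ᵃ x²(1 − x/a)² dx = a³/30, ∫₀ᵃ x⁴(1 − x/a)² dx = a⁵/105.
State is unnormalized: ∫|ψ|² dx = 3.1667, and ∫ψ*·x²·ψ dx = 7.1448, so ⟨x²⟩ = 7.1448 / 3.1667.
⟨x²⟩ = 2.2563.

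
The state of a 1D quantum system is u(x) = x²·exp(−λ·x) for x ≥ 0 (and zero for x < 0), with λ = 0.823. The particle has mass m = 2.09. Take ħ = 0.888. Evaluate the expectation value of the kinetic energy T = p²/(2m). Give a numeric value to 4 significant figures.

T = −(ħ²/2m) d²/dx², so ⟨T⟩ = −(ħ²/2m) ∫ u*·u'' dx / ∫|u|² dx; with m = 2.09.
Differentiate x²·exp(−λ·x) with the product rule; every integrand then reduces to terms xʲ·e^(−2λx) on [0, ∞), with ∫₀^∞ xʲ·e^(−2λx) dx = j!/(2λ)^(j+1).
State is unnormalized: ∫|u|² dx = 1.9864, and ∫u*·(−ħ²/2m · u'') dx = 0.084604, so ⟨T⟩ = 0.084604 / 1.9864.
⟨T⟩ = 0.042592.

0.04259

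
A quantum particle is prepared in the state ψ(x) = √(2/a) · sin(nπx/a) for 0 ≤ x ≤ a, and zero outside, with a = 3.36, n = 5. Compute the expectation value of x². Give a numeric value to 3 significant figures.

3.74

⟨x²⟩ = ∫ x²·|ψ|² dx (integrals over the domain).
With sin²θ = (1 − cos2θ)/2 on 0 ≤ x ≤ a: ∫sin²(nπx/a) dx = a/2, ∫x·sin²(nπx/a) dx = a²/4, ∫x²·sin²(nπx/a) dx = a³·(1/6 − 1/(4n²π²)); higher powers xᵏ the same way, integrating xᵏ·cos(2nπx/a) by parts.
⟨x²⟩ = 3.7403.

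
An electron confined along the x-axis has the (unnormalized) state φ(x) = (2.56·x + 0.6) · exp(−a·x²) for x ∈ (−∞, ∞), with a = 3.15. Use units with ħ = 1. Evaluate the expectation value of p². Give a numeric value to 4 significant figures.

p² φ = −ħ² d²φ/dx²; ⟨p²⟩ = −ħ² ∫ φ*·φ'' dx / ∫|φ|² dx.
Expand each integrand as polynomial × e^(−2ax²) and use ∫x^(2j)·e^(−2ax²) dx = (2j−1)!!/(4a)^j · √(π/(2a)), odd powers → 0; here √(π/(2a)) = 0.70616. Differentiate with the product rule, d/dx e^(−ax²) = −2ax·e^(−ax²).
State is unnormalized: ∫|φ|² dx = 0.62151, and ∫φ*·(−ħ² φ'') dx = 4.2717, so ⟨p²⟩ = 4.2717 / 0.62151.
⟨p²⟩ = 6.8731.

6.873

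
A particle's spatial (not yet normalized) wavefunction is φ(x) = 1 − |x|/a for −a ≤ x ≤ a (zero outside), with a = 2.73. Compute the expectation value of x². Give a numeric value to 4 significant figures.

0.7453

⟨x²⟩ = ∫ x²·|φ|² dx / ∫|φ|² dx (integrals over the domain).
φ is even, so ∫ over [−a, a] = 2∫₀ᵃ with φ = 1 − x/a there: ∫₀ᵃ (1 − x/a)² dx = a/3, ∫₀ᵃ x²(1 − x/a)² dx = a³/30, ∫₀ᵃ x⁴(1 − x/a)² dx = a⁵/105.
State is unnormalized: ∫|φ|² dx = 1.8200, and ∫φ*·x²·φ dx = 1.3564, so ⟨x²⟩ = 1.3564 / 1.8200.
⟨x²⟩ = 0.74529.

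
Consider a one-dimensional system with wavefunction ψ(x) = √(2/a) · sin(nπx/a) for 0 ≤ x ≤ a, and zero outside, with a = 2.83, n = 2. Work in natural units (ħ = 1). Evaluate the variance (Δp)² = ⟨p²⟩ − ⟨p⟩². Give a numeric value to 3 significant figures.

Compute ⟨p⟩ and ⟨p²⟩ separately; (Δp)² = ⟨p²⟩ − ⟨p⟩².
d/dx sin(nπx/a) = (nπ/a)·cos(nπx/a) and d²/dx² sin(nπx/a) = −(nπ/a)²·sin(nπx/a); on 0 ≤ x ≤ a, ∫sin²(nπx/a) dx = a/2 and ∫sin(nπx/a)·cos(nπx/a) dx = 0.
⟨p⟩ = 0.0000 and ⟨p²⟩ = 4.9293.
(Δp)² = 4.9293 − (0.0000)² = 4.9293.

4.93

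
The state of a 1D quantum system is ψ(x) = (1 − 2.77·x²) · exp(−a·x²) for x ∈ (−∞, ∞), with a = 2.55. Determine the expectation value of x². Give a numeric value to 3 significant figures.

⟨x²⟩ = ∫ x²·|ψ|² dx / ∫|ψ|² dx (integrals over the domain).
Expand each integrand as polynomial × e^(−2ax²) and use ∫x^(2j)·e^(−2ax²) dx = (2j−1)!!/(4a)^j · √(π/(2a)), odd powers → 0; here √(π/(2a)) = 0.78486.
State is unnormalized: ∫|ψ|² dx = 0.53222, and ∫ψ*·x²·ψ dx = 0.036691, so ⟨x²⟩ = 0.036691 / 0.53222.
⟨x²⟩ = 0.068939.

0.0689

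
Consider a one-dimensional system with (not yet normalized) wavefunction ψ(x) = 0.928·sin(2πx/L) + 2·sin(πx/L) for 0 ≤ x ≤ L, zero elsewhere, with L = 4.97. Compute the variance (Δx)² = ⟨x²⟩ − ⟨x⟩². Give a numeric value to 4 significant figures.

Compute ⟨x⟩ and ⟨x²⟩ separately, then (Δx)² = ⟨x²⟩ − ⟨x⟩².
On 0 ≤ x ≤ L (j ≠ l): ∫sin²(jπx/L) dx = L/2, ∫sin(jπx/L)·sin(lπx/L) dx = 0; diagonal moments ∫x·sin²(jπx/L) dx = L²/4, ∫x²·sin²(jπx/L) dx = L³·(1/6 − 1/(4j²π²)); cross terms ∫x·sin(jπx/L)·sin(lπx/L) dx = 0 for j + l even and −4jlL²/(π²(j² − l²)²) for j + l odd, ∫x²·sin(jπx/L)·sin(lπx/L) dx = (−1)^(j+l)·4jlL³/(π²(j² − l²)²); higher powers the same way via product-to-sum and parts.
Normalization: ∫|ψ|² dx = 12.080.
⟨x⟩ = 1.8014 and ⟨x²⟩ = 3.7511.
(Δx)² = 3.7511 − (1.8014)² = 0.50601.

0.5060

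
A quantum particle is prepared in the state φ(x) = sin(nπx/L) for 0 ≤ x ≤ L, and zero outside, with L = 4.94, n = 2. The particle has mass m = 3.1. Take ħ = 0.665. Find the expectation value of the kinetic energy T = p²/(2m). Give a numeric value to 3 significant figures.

0.115

T = −(ħ²/2m) d²/dx², so ⟨T⟩ = −(ħ²/2m) ∫ φ*·φ'' dx / ∫|φ|² dx; with m = 3.1.
d/dx sin(nπx/L) = (nπ/L)·cos(nπx/L) and d²/dx² sin(nπx/L) = −(nπ/L)²·sin(nπx/L); on 0 ≤ x ≤ L, ∫sin²(nπx/L) dx = L/2 and ∫sin(nπx/L)·cos(nπx/L) dx = 0.
State is unnormalized: ∫|φ|² dx = 2.4700, and ∫φ*·(−ħ²/2m · φ'') dx = 0.28501, so ⟨T⟩ = 0.28501 / 2.4700.
⟨T⟩ = 0.11539.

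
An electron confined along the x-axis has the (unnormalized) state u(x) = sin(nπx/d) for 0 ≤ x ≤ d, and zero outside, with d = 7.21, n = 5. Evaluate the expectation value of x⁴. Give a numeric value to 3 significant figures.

530.

⟨x⁴⟩ = ∫ x⁴·|u|² dx / ∫|u|² dx (integrals over the domain).
With sin²θ = (1 − cos2θ)/2 on 0 ≤ x ≤ d: ∫sin²(nπx/d) dx = d/2, ∫x·sin²(nπx/d) dx = d²/4, ∫x²·sin²(nπx/d) dx = d³·(1/6 − 1/(4n²π²)); higher powers xᵏ the same way, integrating xᵏ·cos(2nπx/d) by parts.
State is unnormalized: ∫|u|² dx = 3.6050, and ∫u*·x⁴·u dx = 1909.1, so ⟨x⁴⟩ = 1909.1 / 3.6050.
⟨x⁴⟩ = 529.58.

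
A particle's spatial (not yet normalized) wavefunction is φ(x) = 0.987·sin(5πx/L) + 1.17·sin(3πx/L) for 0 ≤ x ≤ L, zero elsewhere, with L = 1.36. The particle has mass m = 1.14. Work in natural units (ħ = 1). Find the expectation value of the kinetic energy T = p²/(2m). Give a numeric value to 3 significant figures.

36.6

T = −(ħ²/2m) d²/dx², so ⟨T⟩ = −(ħ²/2m) ∫ φ*·φ'' dx / ∫|φ|² dx; with m = 1.14.
d²/dx² sin(jπx/L) = −(jπ/L)²·sin(jπx/L); on 0 ≤ x ≤ L, ∫sin²(jπx/L) dx = L/2 and ∫sin(jπx/L)·sin(lπx/L) dx = 0 for j ≠ l, so only diagonal terms survive in ∫|φ|² and ∫φ·φ″; ∫φ·φ′ dx = [φ²/2] between the walls = 0.
State is unnormalized: ∫|φ|² dx = 1.5933, and ∫φ*·(−ħ²/2m · φ'') dx = 58.366, so ⟨T⟩ = 58.366 / 1.5933.
⟨T⟩ = 36.632.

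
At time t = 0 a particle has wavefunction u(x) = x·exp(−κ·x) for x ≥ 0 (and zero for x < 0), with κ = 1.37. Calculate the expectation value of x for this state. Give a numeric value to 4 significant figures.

1.095

⟨x⟩ = ∫ x·|u|² dx / ∫|u|² dx (integrals over the domain).
Every integrand reduces to terms xʲ·e^(−2κx) on [0, ∞); use ∫₀^∞ xʲ·e^(−2κx) dx = j!/(2κ)^(j+1).
State is unnormalized: ∫|u|² dx = 0.097225, and ∫u*·x·u dx = 0.10645, so ⟨x⟩ = 0.10645 / 0.097225.
⟨x⟩ = 1.0949.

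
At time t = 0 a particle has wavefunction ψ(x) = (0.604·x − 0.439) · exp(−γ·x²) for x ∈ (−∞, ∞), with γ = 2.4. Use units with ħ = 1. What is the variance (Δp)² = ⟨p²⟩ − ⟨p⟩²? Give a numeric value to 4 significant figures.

3.191

Compute ⟨p⟩ and ⟨p²⟩ separately; (Δp)² = ⟨p²⟩ − ⟨p⟩².
Expand each integrand as polynomial × e^(−2γx²) and use ∫x^(2j)·e^(−2γx²) dx = (2j−1)!!/(4γ)^j · √(π/(2γ)), odd powers → 0; here √(π/(2γ)) = 0.80901. Differentiate with the product rule, d/dx e^(−γx²) = −2γx·e^(−γx²).
Normalization: ∫|ψ|² dx = 0.18666.
⟨p⟩ = 0.0000 and ⟨p²⟩ = 3.1906.
(Δp)² = 3.1906 − (0.0000)² = 3.1906.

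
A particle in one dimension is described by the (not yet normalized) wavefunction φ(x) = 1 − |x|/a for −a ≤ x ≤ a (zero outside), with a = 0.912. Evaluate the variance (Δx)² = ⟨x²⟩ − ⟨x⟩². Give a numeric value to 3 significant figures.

Compute ⟨x⟩ and ⟨x²⟩ separately, then (Δx)² = ⟨x²⟩ − ⟨x⟩².
φ is even, so ∫ over [−a, a] = 2∫₀ᵃ with φ = 1 − x/a there: ∫₀ᵃ (1 − x/a)² dx = a/3, ∫₀ᵃ x²(1 − x/a)² dx = a³/30, ∫₀ᵃ x⁴(1 − x/a)² dx = a⁵/105.
Normalization: ∫|φ|² dx = 0.60800.
⟨x⟩ = 0.0000 and ⟨x²⟩ = 0.083174.
(Δx)² = 0.083174 − (0.0000)² = 0.083174.

0.0832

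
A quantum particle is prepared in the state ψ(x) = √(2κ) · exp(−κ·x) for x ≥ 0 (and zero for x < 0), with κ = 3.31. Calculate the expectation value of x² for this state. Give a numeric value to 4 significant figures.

0.04564

⟨x²⟩ = ∫ x²·|ψ|² dx (integrals over the domain).
Every integrand reduces to terms xʲ·e^(−2κx) on [0, ∞); use ∫₀^∞ xʲ·e^(−2κx) dx = j!/(2κ)^(j+1).
⟨x²⟩ = 0.045637.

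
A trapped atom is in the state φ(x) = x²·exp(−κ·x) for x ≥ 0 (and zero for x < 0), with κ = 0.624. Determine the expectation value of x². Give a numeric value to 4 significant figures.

⟨x²⟩ = ∫ x²·|φ|² dx / ∫|φ|² dx (integrals over the domain).
Every integrand reduces to terms xʲ·e^(−2κx) on [0, ∞); use ∫₀^∞ xʲ·e^(−2κx) dx = j!/(2κ)^(j+1).
State is unnormalized: ∫|φ|² dx = 7.9275, and ∫φ*·x²·φ dx = 152.70, so ⟨x²⟩ = 152.70 / 7.9275.
⟨x²⟩ = 19.262.

19.26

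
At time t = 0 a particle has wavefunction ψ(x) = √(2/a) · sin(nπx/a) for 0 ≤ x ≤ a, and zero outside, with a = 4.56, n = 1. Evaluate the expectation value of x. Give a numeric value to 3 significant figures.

⟨x⟩ = ∫ x·|ψ|² dx (integrals over the domain).
With sin²θ = (1 − cos2θ)/2 on 0 ≤ x ≤ a: ∫sin²(nπx/a) dx = a/2, ∫x·sin²(nπx/a) dx = a²/4, ∫x²·sin²(nπx/a) dx = a³·(1/6 − 1/(4n²π²)); higher powers xᵏ the same way, integrating xᵏ·cos(2nπx/a) by parts.
⟨x⟩ = 2.2800.

2.28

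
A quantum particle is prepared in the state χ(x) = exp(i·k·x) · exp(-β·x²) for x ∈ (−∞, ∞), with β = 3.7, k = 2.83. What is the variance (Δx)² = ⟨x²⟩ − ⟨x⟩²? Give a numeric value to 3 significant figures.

Compute ⟨x⟩ and ⟨x²⟩ separately, then (Δx)² = ⟨x²⟩ − ⟨x⟩².
Gaussian moments: ∫x^(2j)·e^(−2βx²) dx = (2j−1)!!/(4β)^j · √(π/(2β)), odd powers integrate to 0; here √(π/(2β)) = 0.65157.
Normalization: ∫|χ|² dx = 0.65157.
⟨x⟩ = 0.0000 and ⟨x²⟩ = 0.067568.
(Δx)² = 0.067568 − (0.0000)² = 0.067568.

0.0676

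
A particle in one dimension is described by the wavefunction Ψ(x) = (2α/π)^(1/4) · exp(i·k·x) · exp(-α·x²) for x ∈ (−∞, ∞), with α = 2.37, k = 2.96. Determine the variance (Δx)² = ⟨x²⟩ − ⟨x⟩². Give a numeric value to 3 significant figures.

0.105

Compute ⟨x⟩ and ⟨x²⟩ separately, then (Δx)² = ⟨x²⟩ − ⟨x⟩².
Gaussian moments: ∫x^(2j)·e^(−2αx²) dx = (2j−1)!!/(4α)^j · √(π/(2α)), odd powers integrate to 0; here √(π/(2α)) = 0.81412.
⟨x⟩ = 0.0000 and ⟨x²⟩ = 0.10549.
(Δx)² = 0.10549 − (0.0000)² = 0.10549.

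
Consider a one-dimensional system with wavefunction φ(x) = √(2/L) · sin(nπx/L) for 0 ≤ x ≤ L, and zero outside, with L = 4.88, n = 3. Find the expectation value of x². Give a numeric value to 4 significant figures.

7.804

⟨x²⟩ = ∫ x²·|φ|² dx (integrals over the domain).
With sin²θ = (1 − cos2θ)/2 on 0 ≤ x ≤ L: ∫sin²(nπx/L) dx = L/2, ∫x·sin²(nπx/L) dx = L²/4, ∫x²·sin²(nπx/L) dx = L³·(1/6 − 1/(4n²π²)); higher powers xᵏ the same way, integrating xᵏ·cos(2nπx/L) by parts.
⟨x²⟩ = 7.8041.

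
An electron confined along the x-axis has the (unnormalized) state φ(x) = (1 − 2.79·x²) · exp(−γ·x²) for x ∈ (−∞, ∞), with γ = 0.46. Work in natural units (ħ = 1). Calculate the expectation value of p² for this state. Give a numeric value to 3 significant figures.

1.90

p² φ = −ħ² d²φ/dx²; ⟨p²⟩ = −ħ² ∫ φ*·φ'' dx / ∫|φ|² dx.
Expand each integrand as polynomial × e^(−2γx²) and use ∫x^(2j)·e^(−2γx²) dx = (2j−1)!!/(4γ)^j · √(π/(2γ)), odd powers → 0; here √(π/(2γ)) = 1.8479. Differentiate with the product rule, d/dx e^(−γx²) = −2γx·e^(−γx²).
State is unnormalized: ∫|φ|² dx = 8.9900, and ∫φ*·(−ħ² φ'') dx = 17.109, so ⟨p²⟩ = 17.109 / 8.9900.
⟨p²⟩ = 1.9031.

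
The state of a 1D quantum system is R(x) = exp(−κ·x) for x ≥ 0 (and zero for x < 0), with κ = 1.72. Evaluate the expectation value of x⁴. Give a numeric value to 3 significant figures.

0.171

⟨x⁴⟩ = ∫ x⁴·|R|² dx / ∫|R|² dx (integrals over the domain).
Every integrand reduces to terms xʲ·e^(−2κx) on [0, ∞); use ∫₀^∞ xʲ·e^(−2κx) dx = j!/(2κ)^(j+1).
State is unnormalized: ∫|R|² dx = 0.29070, and ∫R*·x⁴·R dx = 0.049822, so ⟨x⁴⟩ = 0.049822 / 0.29070.
⟨x⁴⟩ = 0.17139.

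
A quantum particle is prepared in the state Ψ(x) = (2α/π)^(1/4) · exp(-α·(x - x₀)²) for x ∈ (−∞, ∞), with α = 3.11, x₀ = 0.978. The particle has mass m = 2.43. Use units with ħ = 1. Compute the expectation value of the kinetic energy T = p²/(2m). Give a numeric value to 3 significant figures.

T = −(ħ²/2m) d²/dx², so ⟨T⟩ = −(ħ²/2m) ∫ Ψ*·Ψ'' dx; with m = 2.43.
Gaussian moments (u = x − x₀): ∫u^(2j)·e^(−2αu²) du = (2j−1)!!/(4α)^j · √(π/(2α)), odd powers integrate to 0; here √(π/(2α)) = 0.71069. Derivatives: d/dx e^(−αu²) = −2αu·e^(−αu²), d²/dx² e^(−αu²) = (4α²u² − 2α)·e^(−αu²).
⟨T⟩ = 0.63992.

0.640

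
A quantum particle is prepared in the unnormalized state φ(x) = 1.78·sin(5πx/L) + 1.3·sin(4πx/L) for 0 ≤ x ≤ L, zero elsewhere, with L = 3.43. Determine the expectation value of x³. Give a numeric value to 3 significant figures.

3.14

⟨x³⟩ = ∫ x³·|φ|² dx / ∫|φ|² dx (integrals over the domain).
On 0 ≤ x ≤ L (j ≠ l): ∫sin²(jπx/L) dx = L/2, ∫sin(jπx/L)·sin(lπx/L) dx = 0; diagonal moments ∫x·sin²(jπx/L) dx = L²/4, ∫x²·sin²(jπx/L) dx = L³·(1/6 − 1/(4j²π²)); cross terms ∫x·sin(jπx/L)·sin(lπx/L) dx = 0 for j + l even and −4jlL²/(π²(j² − l²)²) for j + l odd, ∫x²·sin(jπx/L)·sin(lπx/L) dx = (−1)^(j+l)·4jlL³/(π²(j² − l²)²); higher powers the same way via product-to-sum and parts.
State is unnormalized: ∫|φ|² dx = 8.3322, and ∫φ*·x³·φ dx = 26.133, so ⟨x³⟩ = 26.133 / 8.3322.
⟨x³⟩ = 3.1364.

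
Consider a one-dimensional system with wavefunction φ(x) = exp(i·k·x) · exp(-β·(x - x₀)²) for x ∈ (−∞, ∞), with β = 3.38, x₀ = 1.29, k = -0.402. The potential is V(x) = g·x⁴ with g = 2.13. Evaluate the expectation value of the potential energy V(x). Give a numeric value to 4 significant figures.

7.506

⟨V⟩ = ∫ V(x)·|φ|² dx / ∫|φ|² dx.
Gaussian moments (u = x − x₀): ∫u^(2j)·e^(−2βu²) du = (2j−1)!!/(4β)^j · √(π/(2β)), odd powers integrate to 0; here √(π/(2β)) = 0.68171.
State is unnormalized: ∫|φ|² dx = 0.68171, and ∫φ*·V(x)·φ dx = 5.1172, so ⟨V⟩ = 5.1172 / 0.68171.
⟨V⟩ = 7.5064.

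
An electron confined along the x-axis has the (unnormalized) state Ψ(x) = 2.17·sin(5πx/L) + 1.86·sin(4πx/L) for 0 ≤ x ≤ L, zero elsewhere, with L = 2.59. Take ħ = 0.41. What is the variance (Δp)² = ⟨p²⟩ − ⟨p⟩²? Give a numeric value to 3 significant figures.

Compute ⟨p⟩ and ⟨p²⟩ separately; (Δp)² = ⟨p²⟩ − ⟨p⟩².
d²/dx² sin(jπx/L) = −(jπ/L)²·sin(jπx/L); on 0 ≤ x ≤ L, ∫sin²(jπx/L) dx = L/2 and ∫sin(jπx/L)·sin(lπx/L) dx = 0 for j ≠ l, so only diagonal terms survive in ∫|Ψ|² and ∫Ψ·Ψ″; ∫Ψ·Ψ′ dx = [Ψ²/2] between the walls = 0.
Normalization: ∫|Ψ|² dx = 10.578.
⟨p⟩ = 0.0000 and ⟨p²⟩ = 5.2404.
(Δp)² = 5.2404 − (0.0000)² = 5.2404.

5.24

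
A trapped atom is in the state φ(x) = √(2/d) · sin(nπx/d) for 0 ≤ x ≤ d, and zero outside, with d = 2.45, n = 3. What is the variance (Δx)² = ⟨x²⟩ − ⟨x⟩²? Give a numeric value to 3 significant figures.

Compute ⟨x⟩ and ⟨x²⟩ separately, then (Δx)² = ⟨x²⟩ − ⟨x⟩².
With sin²θ = (1 − cos2θ)/2 on 0 ≤ x ≤ d: ∫sin²(nπx/d) dx = d/2, ∫x·sin²(nπx/d) dx = d²/4, ∫x²·sin²(nπx/d) dx = d³·(1/6 − 1/(4n²π²)); higher powers xᵏ the same way, integrating xᵏ·cos(2nπx/d) by parts.
⟨x⟩ = 1.2250 and ⟨x²⟩ = 1.9670.
(Δx)² = 1.9670 − (1.2250)² = 0.46642.

0.466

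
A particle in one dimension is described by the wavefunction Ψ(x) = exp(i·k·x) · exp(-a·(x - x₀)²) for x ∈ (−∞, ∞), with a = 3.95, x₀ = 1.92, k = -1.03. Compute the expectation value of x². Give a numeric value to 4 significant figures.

⟨x²⟩ = ∫ x²·|Ψ|² dx / ∫|Ψ|² dx (integrals over the domain).
Gaussian moments (u = x − x₀): ∫u^(2j)·e^(−2au²) du = (2j−1)!!/(4a)^j · √(π/(2a)), odd powers integrate to 0; here √(π/(2a)) = 0.63061.
State is unnormalized: ∫|Ψ|² dx = 0.63061, and ∫Ψ*·x²·Ψ dx = 2.3646, so ⟨x²⟩ = 2.3646 / 0.63061.
⟨x²⟩ = 3.7497.

3.750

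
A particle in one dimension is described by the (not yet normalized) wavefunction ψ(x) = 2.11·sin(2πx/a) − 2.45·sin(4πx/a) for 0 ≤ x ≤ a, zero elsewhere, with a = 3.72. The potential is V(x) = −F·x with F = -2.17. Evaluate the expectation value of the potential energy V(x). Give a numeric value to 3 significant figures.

⟨V⟩ = ∫ V(x)·|ψ|² dx / ∫|ψ|² dx.
On 0 ≤ x ≤ a (j ≠ l): ∫sin²(jπx/a) dx = a/2, ∫sin(jπx/a)·sin(lπx/a) dx = 0; diagonal moments ∫x·sin²(jπx/a) dx = a²/4, ∫x²·sin²(jπx/a) dx = a³·(1/6 − 1/(4j²π²)); cross terms ∫x·sin(jπx/a)·sin(lπx/a) dx = 0 for j + l even and −4jla²/(π²(j² − l²)²) for j + l odd, ∫x²·sin(jπx/a)·sin(lπx/a) dx = (−1)^(j+l)·4jla³/(π²(j² − l²)²); higher powers the same way via product-to-sum and parts.
State is unnormalized: ∫|ψ|² dx = 19.446, and ∫ψ*·V(x)·ψ dx = 78.486, so ⟨V⟩ = 78.486 / 19.446.
⟨V⟩ = 4.0362.

4.04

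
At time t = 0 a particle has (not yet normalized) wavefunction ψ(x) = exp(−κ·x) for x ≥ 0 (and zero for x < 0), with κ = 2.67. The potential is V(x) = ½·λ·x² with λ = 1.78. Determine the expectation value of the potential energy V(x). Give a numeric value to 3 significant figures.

⟨V⟩ = ∫ V(x)·|ψ|² dx / ∫|ψ|² dx.
Every integrand reduces to terms xʲ·e^(−2κx) on [0, ∞); use ∫₀^∞ xʲ·e^(−2κx) dx = j!/(2κ)^(j+1).
State is unnormalized: ∫|ψ|² dx = 0.18727, and ∫ψ*·V(x)·ψ dx = 0.011690, so ⟨V⟩ = 0.011690 / 0.18727.
⟨V⟩ = 0.062422.

0.0624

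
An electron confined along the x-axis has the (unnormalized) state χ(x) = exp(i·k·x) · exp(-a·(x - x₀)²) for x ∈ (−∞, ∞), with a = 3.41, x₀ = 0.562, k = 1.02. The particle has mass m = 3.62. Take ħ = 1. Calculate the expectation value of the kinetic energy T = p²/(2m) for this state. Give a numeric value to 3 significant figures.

0.615

T = −(ħ²/2m) d²/dx², so ⟨T⟩ = −(ħ²/2m) ∫ χ*·χ'' dx / ∫|χ|² dx; with m = 3.62.
Gaussian moments (u = x − x₀): ∫u^(2j)·e^(−2au²) du = (2j−1)!!/(4a)^j · √(π/(2a)), odd powers integrate to 0; here √(π/(2a)) = 0.67871. Derivatives: χ′ = (ik − 2au)·χ, χ″ = ((ik − 2au)² − 2a)·χ; the odd-in-u pieces drop out.
State is unnormalized: ∫|χ|² dx = 0.67871, and ∫χ*·(−ħ²/2m · χ'') dx = 0.41720, so ⟨T⟩ = 0.41720 / 0.67871.
⟨T⟩ = 0.61470.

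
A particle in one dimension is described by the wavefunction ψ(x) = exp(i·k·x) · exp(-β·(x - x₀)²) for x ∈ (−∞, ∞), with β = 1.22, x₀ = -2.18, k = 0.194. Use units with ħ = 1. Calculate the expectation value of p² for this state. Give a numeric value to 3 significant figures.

1.26

p² ψ = −ħ² d²ψ/dx²; ⟨p²⟩ = −ħ² ∫ ψ*·ψ'' dx / ∫|ψ|² dx.
Gaussian moments (u = x − x₀): ∫u^(2j)·e^(−2βu²) du = (2j−1)!!/(4β)^j · √(π/(2β)), odd powers integrate to 0; here √(π/(2β)) = 1.1347. Derivatives: ψ′ = (ik − 2βu)·ψ, ψ″ = ((ik − 2βu)² − 2β)·ψ; the odd-in-u pieces drop out.
State is unnormalized: ∫|ψ|² dx = 1.1347, and ∫ψ*·(−ħ² ψ'') dx = 1.4270, so ⟨p²⟩ = 1.4270 / 1.1347.
⟨p²⟩ = 1.2576.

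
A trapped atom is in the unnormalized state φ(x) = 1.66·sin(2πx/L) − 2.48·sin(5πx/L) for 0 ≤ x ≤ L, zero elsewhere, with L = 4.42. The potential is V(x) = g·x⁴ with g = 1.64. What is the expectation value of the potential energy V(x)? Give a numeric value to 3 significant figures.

⟨V⟩ = ∫ V(x)·|φ|² dx / ∫|φ|² dx.
On 0 ≤ x ≤ L (j ≠ l): ∫sin²(jπx/L) dx = L/2, ∫sin(jπx/L)·sin(lπx/L) dx = 0; diagonal moments ∫x·sin²(jπx/L) dx = L²/4, ∫x²·sin²(jπx/L) dx = L³·(1/6 − 1/(4j²π²)); cross terms ∫x·sin(jπx/L)·sin(lπx/L) dx = 0 for j + l even and −4jlL²/(π²(j² − l²)²) for j + l odd, ∫x²·sin(jπx/L)·sin(lπx/L) dx = (−1)^(j+l)·4jlL³/(π²(j² − l²)²); higher powers the same way via product-to-sum and parts.
State is unnormalized: ∫|φ|² dx = 19.682, and ∫φ*·V(x)·φ dx = 2722.0, so ⟨V⟩ = 2722.0 / 19.682.
⟨V⟩ = 138.30.

138.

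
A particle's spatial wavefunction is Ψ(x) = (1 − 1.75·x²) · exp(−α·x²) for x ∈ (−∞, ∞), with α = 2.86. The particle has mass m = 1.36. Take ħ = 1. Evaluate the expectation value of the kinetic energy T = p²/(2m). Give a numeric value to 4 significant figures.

2.022

T = −(ħ²/2m) d²/dx², so ⟨T⟩ = −(ħ²/2m) ∫ Ψ*·Ψ'' dx / ∫|Ψ|² dx; with m = 1.36.
Expand each integrand as polynomial × e^(−2αx²) and use ∫x^(2j)·e^(−2αx²) dx = (2j−1)!!/(4α)^j · √(π/(2α)), odd powers → 0; here √(π/(2α)) = 0.74110. Differentiate with the product rule, d/dx e^(−αx²) = −2αx·e^(−αx²).
State is unnormalized: ∫|Ψ|² dx = 0.56639, and ∫Ψ*·(−ħ²/2m · Ψ'') dx = 1.1453, so ⟨T⟩ = 1.1453 / 0.56639.
⟨T⟩ = 2.0221.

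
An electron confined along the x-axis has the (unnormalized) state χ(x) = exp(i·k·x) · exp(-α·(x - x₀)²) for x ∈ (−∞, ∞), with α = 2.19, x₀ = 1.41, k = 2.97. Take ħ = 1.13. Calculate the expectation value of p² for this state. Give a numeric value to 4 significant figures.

p² χ = −ħ² d²χ/dx²; ⟨p²⟩ = −ħ² ∫ χ*·χ'' dx / ∫|χ|² dx.
Gaussian moments (u = x − x₀): ∫u^(2j)·e^(−2αu²) du = (2j−1)!!/(4α)^j · √(π/(2α)), odd powers integrate to 0; here √(π/(2α)) = 0.84691. Derivatives: χ′ = (ik − 2αu)·χ, χ″ = ((ik − 2αu)² − 2α)·χ; the odd-in-u pieces drop out.
State is unnormalized: ∫|χ|² dx = 0.84691, and ∫χ*·(−ħ² χ'') dx = 11.907, so ⟨p²⟩ = 11.907 / 0.84691.
⟨p²⟩ = 14.060.

14.06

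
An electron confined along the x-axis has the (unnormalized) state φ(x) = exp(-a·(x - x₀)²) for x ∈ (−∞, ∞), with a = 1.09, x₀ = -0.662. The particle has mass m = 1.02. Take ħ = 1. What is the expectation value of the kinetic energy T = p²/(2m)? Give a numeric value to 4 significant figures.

T = −(ħ²/2m) d²/dx², so ⟨T⟩ = −(ħ²/2m) ∫ φ*·φ'' dx / ∫|φ|² dx; with m = 1.02.
Gaussian moments (u = x − x₀): ∫u^(2j)·e^(−2au²) du = (2j−1)!!/(4a)^j · √(π/(2a)), odd powers integrate to 0; here √(π/(2a)) = 1.2005. Derivatives: d/dx e^(−au²) = −2au·e^(−au²), d²/dx² e^(−au²) = (4a²u² − 2a)·e^(−au²).
State is unnormalized: ∫|φ|² dx = 1.2005, and ∫φ*·(−ħ²/2m · φ'') dx = 0.64142, so ⟨T⟩ = 0.64142 / 1.2005.
⟨T⟩ = 0.53431.

0.5343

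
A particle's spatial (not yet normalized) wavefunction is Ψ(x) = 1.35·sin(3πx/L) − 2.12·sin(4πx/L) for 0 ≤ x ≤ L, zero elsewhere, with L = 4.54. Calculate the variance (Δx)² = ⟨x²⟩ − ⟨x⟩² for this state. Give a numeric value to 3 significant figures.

Compute ⟨x⟩ and ⟨x²⟩ separately, then (Δx)² = ⟨x²⟩ − ⟨x⟩².
On 0 ≤ x ≤ L (j ≠ l): ∫sin²(jπx/L) dx = L/2, ∫sin(jπx/L)·sin(lπx/L) dx = 0; diagonal moments ∫x·sin²(jπx/L) dx = L²/4, ∫x²·sin²(jπx/L) dx = L³·(1/6 − 1/(4j²π²)); cross terms ∫x·sin(jπx/L)·sin(lπx/L) dx = 0 for j + l even and −4jlL²/(π²(j² − l²)²) for j + l odd, ∫x²·sin(jπx/L)·sin(lπx/L) dx = (−1)^(j+l)·4jlL³/(π²(j² − l²)²); higher powers the same way via product-to-sum and parts.
Normalization: ∫|Ψ|² dx = 14.339.
⟨x⟩ = 3.0866 and ⟨x²⟩ = 10.498.
(Δx)² = 10.498 − (3.0866)² = 0.97084.

0.971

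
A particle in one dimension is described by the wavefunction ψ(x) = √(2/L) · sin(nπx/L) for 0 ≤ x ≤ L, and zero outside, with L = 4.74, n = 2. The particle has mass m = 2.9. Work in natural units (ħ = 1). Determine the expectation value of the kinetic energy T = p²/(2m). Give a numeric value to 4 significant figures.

0.3030

T = −(ħ²/2m) d²/dx², so ⟨T⟩ = −(ħ²/2m) ∫ ψ*·ψ'' dx; with m = 2.9.
d/dx sin(nπx/L) = (nπ/L)·cos(nπx/L) and d²/dx² sin(nπx/L) = −(nπ/L)²·sin(nπx/L); on 0 ≤ x ≤ L, ∫sin²(nπx/L) dx = L/2 and ∫sin(nπx/L)·cos(nπx/L) dx = 0.
⟨T⟩ = 0.30295.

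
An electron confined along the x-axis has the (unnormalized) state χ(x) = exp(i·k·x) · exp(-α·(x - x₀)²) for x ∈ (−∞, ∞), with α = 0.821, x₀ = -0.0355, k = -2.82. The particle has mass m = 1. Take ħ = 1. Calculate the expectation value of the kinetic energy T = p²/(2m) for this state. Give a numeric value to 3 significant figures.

4.39

T = −(ħ²/2m) d²/dx², so ⟨T⟩ = −(ħ²/2m) ∫ χ*·χ'' dx / ∫|χ|² dx; with m = 1.
Gaussian moments (u = x − x₀): ∫u^(2j)·e^(−2αu²) du = (2j−1)!!/(4α)^j · √(π/(2α)), odd powers integrate to 0; here √(π/(2α)) = 1.3832. Derivatives: χ′ = (ik − 2αu)·χ, χ″ = ((ik − 2αu)² − 2α)·χ; the odd-in-u pieces drop out.
State is unnormalized: ∫|χ|² dx = 1.3832, and ∫χ*·(−ħ²/2m · χ'') dx = 6.0677, so ⟨T⟩ = 6.0677 / 1.3832.
⟨T⟩ = 4.3867.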